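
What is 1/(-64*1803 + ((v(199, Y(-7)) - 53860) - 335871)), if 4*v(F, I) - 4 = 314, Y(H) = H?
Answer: -2/1010087 ≈ -1.9800e-6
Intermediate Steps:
v(F, I) = 159/2 (v(F, I) = 1 + (¼)*314 = 1 + 157/2 = 159/2)
1/(-64*1803 + ((v(199, Y(-7)) - 53860) - 335871)) = 1/(-64*1803 + ((159/2 - 53860) - 335871)) = 1/(-115392 + (-107561/2 - 335871)) = 1/(-115392 - 779303/2) = 1/(-1010087/2) = -2/1010087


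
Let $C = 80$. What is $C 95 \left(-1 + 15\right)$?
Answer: $106400$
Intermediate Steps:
$C 95 \left(-1 + 15\right) = 80 \cdot 95 \left(-1 + 15\right) = 7600 \cdot 14 = 106400$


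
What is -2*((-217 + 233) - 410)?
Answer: 788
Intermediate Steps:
-2*((-217 + 233) - 410) = -2*(16 - 410) = -2*(-394) = 788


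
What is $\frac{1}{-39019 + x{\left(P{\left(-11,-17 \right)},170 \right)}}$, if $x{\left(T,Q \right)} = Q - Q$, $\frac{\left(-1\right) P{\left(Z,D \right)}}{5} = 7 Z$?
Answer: $- \frac{1}{39019} \approx -2.5629 \cdot 10^{-5}$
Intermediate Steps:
$P{\left(Z,D \right)} = - 35 Z$ ($P{\left(Z,D \right)} = - 5 \cdot 7 Z = - 35 Z$)
$x{\left(T,Q \right)} = 0$
$\frac{1}{-39019 + x{\left(P{\left(-11,-17 \right)},170 \right)}} = \frac{1}{-39019 + 0} = \frac{1}{-39019} = - \frac{1}{39019}$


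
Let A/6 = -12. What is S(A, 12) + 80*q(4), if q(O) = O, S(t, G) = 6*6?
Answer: 356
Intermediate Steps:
A = -72 (A = 6*(-12) = -72)
S(t, G) = 36
S(A, 12) + 80*q(4) = 36 + 80*4 = 36 + 320 = 356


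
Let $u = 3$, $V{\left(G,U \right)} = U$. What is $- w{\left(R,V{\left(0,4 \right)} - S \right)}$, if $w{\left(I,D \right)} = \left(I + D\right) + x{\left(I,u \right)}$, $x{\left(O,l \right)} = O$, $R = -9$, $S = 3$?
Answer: $17$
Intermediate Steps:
$w{\left(I,D \right)} = D + 2 I$ ($w{\left(I,D \right)} = \left(I + D\right) + I = \left(D + I\right) + I = D + 2 I$)
$- w{\left(R,V{\left(0,4 \right)} - S \right)} = - (\left(4 - 3\right) + 2 \left(-9\right)) = - (\left(4 - 3\right) - 18) = - (1 - 18) = \left(-1\right) \left(-17\right) = 17$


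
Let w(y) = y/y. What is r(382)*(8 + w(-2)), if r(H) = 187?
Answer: 1683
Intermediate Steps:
w(y) = 1
r(382)*(8 + w(-2)) = 187*(8 + 1) = 187*9 = 1683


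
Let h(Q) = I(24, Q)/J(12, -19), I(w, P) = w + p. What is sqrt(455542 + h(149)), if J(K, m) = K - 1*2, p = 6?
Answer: sqrt(455545) ≈ 674.94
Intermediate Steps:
J(K, m) = -2 + K (J(K, m) = K - 2 = -2 + K)
I(w, P) = 6 + w (I(w, P) = w + 6 = 6 + w)
h(Q) = 3 (h(Q) = (6 + 24)/(-2 + 12) = 30/10 = 30*(1/10) = 3)
sqrt(455542 + h(149)) = sqrt(455542 + 3) = sqrt(455545)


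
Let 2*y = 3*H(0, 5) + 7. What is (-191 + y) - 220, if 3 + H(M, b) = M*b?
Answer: -412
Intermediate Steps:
H(M, b) = -3 + M*b
y = -1 (y = (3*(-3 + 0*5) + 7)/2 = (3*(-3 + 0) + 7)/2 = (3*(-3) + 7)/2 = (-9 + 7)/2 = (1/2)*(-2) = -1)
(-191 + y) - 220 = (-191 - 1) - 220 = -192 - 220 = -412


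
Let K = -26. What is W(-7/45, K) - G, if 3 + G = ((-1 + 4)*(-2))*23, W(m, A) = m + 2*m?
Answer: 2108/15 ≈ 140.53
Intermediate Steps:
W(m, A) = 3*m
G = -141 (G = -3 + ((-1 + 4)*(-2))*23 = -3 + (3*(-2))*23 = -3 - 6*23 = -3 - 138 = -141)
W(-7/45, K) - G = 3*(-7/45) - 1*(-141) = 3*(-7*1/45) + 141 = 3*(-7/45) + 141 = -7/15 + 141 = 2108/15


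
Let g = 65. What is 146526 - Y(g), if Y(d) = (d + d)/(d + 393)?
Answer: 33554389/229 ≈ 1.4653e+5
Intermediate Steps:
Y(d) = 2*d/(393 + d) (Y(d) = (2*d)/(393 + d) = 2*d/(393 + d))
146526 - Y(g) = 146526 - 2*65/(393 + 65) = 146526 - 2*65/458 = 146526 - 1*65/229 = 146526 - 65/229 = 33554389/229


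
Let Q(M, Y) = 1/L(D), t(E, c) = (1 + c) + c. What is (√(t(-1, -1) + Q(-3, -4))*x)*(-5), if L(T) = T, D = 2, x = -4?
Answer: 10*I*√2 ≈ 14.142*I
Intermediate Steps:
t(E, c) = 1 + 2*c
Q(M, Y) = ½ (Q(M, Y) = 1/2 = ½)
(√(t(-1, -1) + Q(-3, -4))*x)*(-5) = (√((1 + 2*(-1)) + ½)*(-4))*(-5) = (√((1 - 2) + ½)*(-4))*(-5) = (√(-1 + ½)*(-4))*(-5) = (√(-½)*(-4))*(-5) = ((I*√2/2)*(-4))*(-5) = -2*I*√2*(-5) = 10*I*√2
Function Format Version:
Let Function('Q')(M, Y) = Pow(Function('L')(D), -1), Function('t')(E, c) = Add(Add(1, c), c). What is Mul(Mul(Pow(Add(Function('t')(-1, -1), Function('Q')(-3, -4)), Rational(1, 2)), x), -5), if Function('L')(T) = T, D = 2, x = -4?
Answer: Mul(10, I, Pow(2, Rational(1, 2))) ≈ Mul(14.142, I)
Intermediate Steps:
Function('t')(E, c) = Add(1, Mul(2, c))
Function('Q')(M, Y) = Rational(1, 2) (Function('Q')(M, Y) = Pow(2, -1) = Rational(1, 2))
Mul(Mul(Pow(Add(Function('t')(-1, -1), Function('Q')(-3, -4)), Rational(1, 2)), x), -5) = Mul(Mul(Pow(Add(Add(1, Mul(2, -1)), Rational(1, 2)), Rational(1, 2)), -4), -5) = Mul(Mul(Pow(Add(Add(1, -2), Rational(1, 2)), Rational(1, 2)), -4), -5) = Mul(Mul(Pow(Add(-1, Rational(1, 2)), Rational(1, 2)), -4), -5) = Mul(Mul(Pow(Rational(-1, 2), Rational(1, 2)), -4), -5) = Mul(Mul(Mul(Rational(1, 2), I, Pow(2, Rational(1, 2))), -4), -5) = Mul(Mul(-2, I, Pow(2, Rational(1, 2))), -5) = Mul(10, I, Pow(2, Rational(1, 2)))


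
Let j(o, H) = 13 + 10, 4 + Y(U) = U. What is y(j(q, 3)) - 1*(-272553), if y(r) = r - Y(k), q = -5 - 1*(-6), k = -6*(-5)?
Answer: 272550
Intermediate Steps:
k = 30
Y(U) = -4 + U
q = 1 (q = -5 + 6 = 1)
j(o, H) = 23
y(r) = -26 + r (y(r) = r - (-4 + 30) = r - 1*26 = r - 26 = -26 + r)
y(j(q, 3)) - 1*(-272553) = (-26 + 23) - 1*(-272553) = -3 + 272553 = 272550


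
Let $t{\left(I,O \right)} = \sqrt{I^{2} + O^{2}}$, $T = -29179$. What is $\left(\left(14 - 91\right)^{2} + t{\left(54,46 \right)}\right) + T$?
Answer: $-23250 + 2 \sqrt{1258} \approx -23179.0$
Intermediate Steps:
$\left(\left(14 - 91\right)^{2} + t{\left(54,46 \right)}\right) + T = \left(\left(14 - 91\right)^{2} + \sqrt{54^{2} + 46^{2}}\right) - 29179 = \left(\left(-77\right)^{2} + \sqrt{2916 + 2116}\right) - 29179 = \left(5929 + \sqrt{5032}\right) - 29179 = \left(5929 + 2 \sqrt{1258}\right) - 29179 = -23250 + 2 \sqrt{1258}$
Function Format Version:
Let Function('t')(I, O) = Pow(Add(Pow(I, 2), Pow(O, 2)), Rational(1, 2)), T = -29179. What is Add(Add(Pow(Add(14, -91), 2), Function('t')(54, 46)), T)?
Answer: Add(-23250, Mul(2, Pow(1258, Rational(1, 2)))) ≈ -23179.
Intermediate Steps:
Add(Add(Pow(Add(14, -91), 2), Function('t')(54, 46)), T) = Add(Add(Pow(Add(14, -91), 2), Pow(Add(Pow(54, 2), Pow(46, 2)), Rational(1, 2))), -29179) = Add(Add(Pow(-77, 2), Pow(Add(2916, 2116), Rational(1, 2))), -29179) = Add(Add(5929, Pow(5032, Rational(1, 2))), -29179) = Add(Add(5929, Mul(2, Pow(1258, Rational(1, 2)))), -29179) = Add(-23250, Mul(2, Pow(1258, Rational(1, 2))))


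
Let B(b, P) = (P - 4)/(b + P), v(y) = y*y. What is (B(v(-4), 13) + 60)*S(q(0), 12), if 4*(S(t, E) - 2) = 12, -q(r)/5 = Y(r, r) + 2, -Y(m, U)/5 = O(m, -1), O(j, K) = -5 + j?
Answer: 8745/29 ≈ 301.55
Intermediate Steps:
Y(m, U) = 25 - 5*m (Y(m, U) = -5*(-5 + m) = 25 - 5*m)
q(r) = -135 + 25*r (q(r) = -5*((25 - 5*r) + 2) = -5*(27 - 5*r) = -135 + 25*r)
S(t, E) = 5 (S(t, E) = 2 + (1/4)*12 = 2 + 3 = 5)
v(y) = y**2
B(b, P) = (-4 + P)/(P + b)
(B(v(-4), 13) + 60)*S(q(0), 12) = ((-4 + 13)/(13 + (-4)**2) + 60)*5 = (9/(13 + 16) + 60)*5 = (9/29 + 60)*5 = (1749/29)*5 = 8745/29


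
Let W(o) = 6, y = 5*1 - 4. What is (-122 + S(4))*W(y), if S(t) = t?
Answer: -708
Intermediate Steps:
y = 1 (y = 5 - 4 = 1)
(-122 + S(4))*W(y) = (-122 + 4)*6 = -118*6 = -708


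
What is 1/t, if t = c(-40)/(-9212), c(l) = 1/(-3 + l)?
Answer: 396116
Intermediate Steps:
t = 1/396116 (t = 1/(-3 - 40*(-9212)) = -1/9212/(-43) = -1/43*(-1/9212) = 1/396116 ≈ 2.5245e-6)
1/t = 1/(1/396116) = 396116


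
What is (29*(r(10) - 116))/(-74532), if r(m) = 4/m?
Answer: 8381/186330 ≈ 0.044979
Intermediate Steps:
(29*(r(10) - 116))/(-74532) = (29*(4/10 - 116))/(-74532) = (29*(4*(1/10) - 116))*(-1/74532) = (29*(2/5 - 116))*(-1/74532) = (29*(-578/5))*(-1/74532) = -16762/5*(-1/74532) = 8381/186330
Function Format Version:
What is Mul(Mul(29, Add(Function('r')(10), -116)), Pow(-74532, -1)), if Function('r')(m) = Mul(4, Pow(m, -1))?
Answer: Rational(8381, 186330) ≈ 0.044979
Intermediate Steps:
Mul(Mul(29, Add(Function('r')(10), -116)), Pow(-74532, -1)) = Mul(Mul(29, Add(Mul(4, Pow(10, -1)), -116)), Pow(-74532, -1)) = Mul(Mul(29, Add(Mul(4, Rational(1, 10)), -116)), Rational(-1, 74532)) = Mul(Mul(29, Add(Rational(2, 5), -116)), Rational(-1, 74532)) = Mul(Mul(29, Rational(-578, 5)), Rational(-1, 74532)) = Mul(Rational(-16762, 5), Rational(-1, 74532)) = Rational(8381, 186330)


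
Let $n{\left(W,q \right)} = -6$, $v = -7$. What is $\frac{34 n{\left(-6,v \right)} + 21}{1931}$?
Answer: $- \frac{183}{1931} \approx -0.09477$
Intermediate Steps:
$\frac{34 n{\left(-6,v \right)} + 21}{1931} = \frac{34 \left(-6\right) + 21}{1931} = \left(-204 + 21\right) \frac{1}{1931} = \left(-183\right) \frac{1}{1931} = - \frac{183}{1931}$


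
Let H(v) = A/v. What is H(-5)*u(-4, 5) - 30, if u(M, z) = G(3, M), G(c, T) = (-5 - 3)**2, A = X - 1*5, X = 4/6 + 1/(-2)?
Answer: 478/15 ≈ 31.867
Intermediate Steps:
X = 1/6 (X = 4*(1/6) + 1*(-1/2) = 2/3 - 1/2 = 1/6 ≈ 0.16667)
A = -29/6 (A = 1/6 - 1*5 = 1/6 - 5 = -29/6 ≈ -4.8333)
G(c, T) = 64 (G(c, T) = (-8)**2 = 64)
u(M, z) = 64
H(v) = -29/(6*v)
H(-5)*u(-4, 5) - 30 = -29/6/(-5)*64 - 30 = -29/6*(-1/5)*64 - 30 = (29/30)*64 - 30 = 928/15 - 30 = 478/15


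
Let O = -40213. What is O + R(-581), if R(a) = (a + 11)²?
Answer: 284687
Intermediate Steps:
R(a) = (11 + a)²
O + R(-581) = -40213 + (11 - 581)² = -40213 + (-570)² = -40213 + 324900 = 284687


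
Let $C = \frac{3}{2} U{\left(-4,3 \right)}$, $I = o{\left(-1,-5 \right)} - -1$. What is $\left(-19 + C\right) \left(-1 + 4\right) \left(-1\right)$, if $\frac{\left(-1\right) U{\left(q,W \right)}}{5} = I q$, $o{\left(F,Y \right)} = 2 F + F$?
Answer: $237$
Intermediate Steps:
$o{\left(F,Y \right)} = 3 F$
$I = -2$ ($I = 3 \left(-1\right) - -1 = -3 + 1 = -2$)
$U{\left(q,W \right)} = 10 q$ ($U{\left(q,W \right)} = - 5 \left(- 2 q\right) = 10 q$)
$C = -60$ ($C = \frac{3}{2} \cdot 10 \left(-4\right) = 3 \cdot \frac{1}{2} \left(-40\right) = \frac{3}{2} \left(-40\right) = -60$)
$\left(-19 + C\right) \left(-1 + 4\right) \left(-1\right) = \left(-19 - 60\right) \left(-1 + 4\right) \left(-1\right) = - 79 \cdot 3 \left(-1\right) = \left(-79\right) \left(-3\right) = 237$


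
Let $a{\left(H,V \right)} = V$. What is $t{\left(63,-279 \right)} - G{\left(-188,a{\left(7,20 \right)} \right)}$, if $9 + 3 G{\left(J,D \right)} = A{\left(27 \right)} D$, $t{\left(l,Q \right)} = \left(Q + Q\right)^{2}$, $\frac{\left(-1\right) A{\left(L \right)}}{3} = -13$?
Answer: $311107$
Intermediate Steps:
$A{\left(L \right)} = 39$ ($A{\left(L \right)} = \left(-3\right) \left(-13\right) = 39$)
$t{\left(l,Q \right)} = 4 Q^{2}$ ($t{\left(l,Q \right)} = \left(2 Q\right)^{2} = 4 Q^{2}$)
$G{\left(J,D \right)} = -3 + 13 D$ ($G{\left(J,D \right)} = -3 + \frac{39 D}{3} = -3 + 13 D$)
$t{\left(63,-279 \right)} - G{\left(-188,a{\left(7,20 \right)} \right)} = 4 \left(-279\right)^{2} - \left(-3 + 13 \cdot 20\right) = 4 \cdot 77841 - \left(-3 + 260\right) = 311364 - 257 = 311107$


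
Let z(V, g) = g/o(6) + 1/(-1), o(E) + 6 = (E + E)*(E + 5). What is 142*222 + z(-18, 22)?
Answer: 1985960/63 ≈ 31523.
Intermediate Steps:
o(E) = -6 + 2*E*(5 + E) (o(E) = -6 + (E + E)*(E + 5) = -6 + (2*E)*(5 + E) = -6 + 2*E*(5 + E))
z(V, g) = -1 + g/126 (z(V, g) = g/(-6 + 2*6**2 + 10*6) + 1/(-1) = g/(-6 + 2*36 + 60) + 1*(-1) = g/(-6 + 72 + 60) - 1 = g/126 - 1 = -1 + g/126)
142*222 + z(-18, 22) = 142*222 + (-1 + (1/126)*22) = 31524 + (-1 + 11/63) = 31524 - 52/63 = 1985960/63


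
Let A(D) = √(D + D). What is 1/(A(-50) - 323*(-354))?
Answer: 57171/6537046532 - 5*I/6537046532 ≈ 8.7457e-6 - 7.6487e-10*I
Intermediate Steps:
A(D) = √2*√D (A(D) = √(2*D) = √2*√D)
1/(A(-50) - 323*(-354)) = 1/(√2*√(-50) - 323*(-354)) = 1/(√2*(5*I*√2) + 114342) = 1/(10*I + 114342) = 1/(114342 + 10*I) = (114342 - 10*I)/13074093064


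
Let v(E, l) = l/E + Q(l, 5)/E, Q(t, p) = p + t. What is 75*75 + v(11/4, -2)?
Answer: 61879/11 ≈ 5625.4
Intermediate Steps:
v(E, l) = l/E + (5 + l)/E
75*75 + v(11/4, -2) = 75*75 + (5 + 2*(-2))/((11/4)) = 5625 + (5 - 4)/((11*(1/4))) = 5625 + 1/(11/4) = 5625 + (4/11)*1 = 5625 + 4/11 = 61879/11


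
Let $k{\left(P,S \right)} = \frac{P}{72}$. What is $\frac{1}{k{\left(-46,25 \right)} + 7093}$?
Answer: $\frac{36}{255325} \approx 0.000141$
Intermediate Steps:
$k{\left(P,S \right)} = \frac{P}{72}$ ($k{\left(P,S \right)} = P \frac{1}{72} = \frac{P}{72}$)
$\frac{1}{k{\left(-46,25 \right)} + 7093} = \frac{1}{\frac{1}{72} \left(-46\right) + 7093} = \frac{1}{- \frac{23}{36} + 7093} = \frac{1}{\frac{255325}{36}} = \frac{36}{255325}$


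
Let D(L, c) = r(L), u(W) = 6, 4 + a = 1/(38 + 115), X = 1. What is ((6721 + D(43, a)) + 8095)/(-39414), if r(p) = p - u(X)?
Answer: -4951/13138 ≈ -0.37685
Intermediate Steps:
a = -611/153 (a = -4 + 1/(38 + 115) = -4 + 1/153 = -611/153 ≈ -3.9935)
r(p) = -6 + p (r(p) = p - 1*6 = p - 6 = -6 + p)
D(L, c) = -6 + L
((6721 + D(43, a)) + 8095)/(-39414) = ((6721 + (-6 + 43)) + 8095)/(-39414) = ((6721 + 37) + 8095)*(-1/39414) = (6758 + 8095)*(-1/39414) = 14853*(-1/39414) = -4951/13138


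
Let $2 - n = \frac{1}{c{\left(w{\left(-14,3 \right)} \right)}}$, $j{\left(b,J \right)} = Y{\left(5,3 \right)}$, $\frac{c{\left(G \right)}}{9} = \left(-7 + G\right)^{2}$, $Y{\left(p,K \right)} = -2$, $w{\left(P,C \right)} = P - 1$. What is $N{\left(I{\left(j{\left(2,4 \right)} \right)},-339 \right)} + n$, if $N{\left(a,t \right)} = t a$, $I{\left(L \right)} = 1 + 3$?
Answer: $- \frac{5898025}{4356} \approx -1354.0$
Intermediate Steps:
$w{\left(P,C \right)} = -1 + P$
$c{\left(G \right)} = 9 \left(-7 + G\right)^{2}$
$j{\left(b,J \right)} = -2$
$I{\left(L \right)} = 4$
$N{\left(a,t \right)} = a t$
$n = \frac{8711}{4356}$ ($n = 2 - \frac{1}{9 \left(-7 - 15\right)^{2}} = 2 - \frac{1}{9 \left(-22\right)^{2}} = 2 - \frac{1}{9 \cdot 484} = 2 - \frac{1}{4356} = \frac{8711}{4356} \approx 1.9998$)
$N{\left(I{\left(j{\left(2,4 \right)} \right)},-339 \right)} + n = 4 \left(-339\right) + \frac{8711}{4356} = -1356 + \frac{8711}{4356} = - \frac{5898025}{4356}$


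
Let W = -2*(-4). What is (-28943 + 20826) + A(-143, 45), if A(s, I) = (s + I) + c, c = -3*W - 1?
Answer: -8240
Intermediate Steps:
W = 8
c = -25 (c = -3*8 - 1 = -24 - 1 = -25)
A(s, I) = -25 + I + s (A(s, I) = (s + I) - 25 = (I + s) - 25 = -25 + I + s)
(-28943 + 20826) + A(-143, 45) = (-28943 + 20826) + (-25 + 45 - 143) = -8117 - 123 = -8240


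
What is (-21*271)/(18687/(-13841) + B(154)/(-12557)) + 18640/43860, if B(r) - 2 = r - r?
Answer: 309903392251349/73521998259 ≈ 4215.1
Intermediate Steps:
B(r) = 2 (B(r) = 2 + (r - r) = 2 + 0 = 2)
(-21*271)/(18687/(-13841) + B(154)/(-12557)) + 18640/43860 = (-21*271)/(18687/(-13841) + 2/(-12557)) + 18640/43860 = -5691/(18687*(-1/13841) + 2*(-1/12557)) + 18640*(1/43860) = -5691/(-18687/13841 - 2/12557) + 932/2193 = -5691/(-234680341/173801437) + 932/2193 = -5691*(-173801437/234680341) + 932/2193 = 141300568281/33525763 + 932/2193 = 309903392251349/73521998259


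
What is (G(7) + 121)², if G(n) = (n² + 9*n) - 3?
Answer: 52900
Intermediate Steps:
G(n) = -3 + n² + 9*n
(G(7) + 121)² = ((-3 + 7² + 9*7) + 121)² = ((-3 + 49 + 63) + 121)² = (109 + 121)² = 230² = 52900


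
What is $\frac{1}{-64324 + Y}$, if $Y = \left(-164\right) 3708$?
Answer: $- \frac{1}{672436} \approx -1.4871 \cdot 10^{-6}$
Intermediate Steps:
$Y = -608112$
$\frac{1}{-64324 + Y} = \frac{1}{-64324 - 608112} = \frac{1}{-672436} = - \frac{1}{672436}$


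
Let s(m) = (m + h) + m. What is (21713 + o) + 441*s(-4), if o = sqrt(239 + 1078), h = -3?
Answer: 16862 + sqrt(1317) ≈ 16898.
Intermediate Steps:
s(m) = -3 + 2*m (s(m) = (m - 3) + m = (-3 + m) + m = -3 + 2*m)
o = sqrt(1317) ≈ 36.290
(21713 + o) + 441*s(-4) = (21713 + sqrt(1317)) + 441*(-3 + 2*(-4)) = (21713 + sqrt(1317)) + 441*(-3 - 8) = (21713 + sqrt(1317)) + 441*(-11) = (21713 + sqrt(1317)) - 4851 = 16862 + sqrt(1317)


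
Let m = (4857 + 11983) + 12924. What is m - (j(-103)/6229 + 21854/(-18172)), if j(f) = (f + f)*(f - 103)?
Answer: 240603784429/8085242 ≈ 29758.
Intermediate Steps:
j(f) = 2*f*(-103 + f) (j(f) = (2*f)*(-103 + f) = 2*f*(-103 + f))
m = 29764 (m = 16840 + 12924 = 29764)
m - (j(-103)/6229 + 21854/(-18172)) = 29764 - ((2*(-103)*(-103 - 103))/6229 + 21854/(-18172)) = 29764 - ((2*(-103)*(-206))*(1/6229) + 21854*(-1/18172)) = 29764 - (42436*(1/6229) - 1561/1298) = 29764 - (42436/6229 - 1561/1298) = 29764 - 1*45358459/8085242 = 29764 - 45358459/8085242 = 240603784429/8085242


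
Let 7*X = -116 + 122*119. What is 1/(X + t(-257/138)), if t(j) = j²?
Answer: 133308/274734031 ≈ 0.00048523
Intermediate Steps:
X = 14402/7 (X = (-116 + 122*119)/7 = (-116 + 14518)/7 = (⅐)*14402 = 14402/7 ≈ 2057.4)
1/(X + t(-257/138)) = 1/(14402/7 + (-257/138)²) = 1/(14402/7 + 66049/19044) = 1/(274734031/133308) = 133308/274734031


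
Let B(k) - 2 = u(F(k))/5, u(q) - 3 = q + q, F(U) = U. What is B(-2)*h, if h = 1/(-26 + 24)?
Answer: -9/10 ≈ -0.90000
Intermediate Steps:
h = -½ (h = 1/(-2) = -½ ≈ -0.50000)
u(q) = 3 + 2*q (u(q) = 3 + (q + q) = 3 + 2*q)
B(k) = 13/5 + 2*k/5 (B(k) = 2 + (3 + 2*k)/5 = 2 + (3 + 2*k)*(⅕) = 2 + (⅗ + 2*k/5) = 13/5 + 2*k/5)
B(-2)*h = (13/5 + (⅖)*(-2))*(-½) = (13/5 - ⅘)*(-½) = (9/5)*(-½) = -9/10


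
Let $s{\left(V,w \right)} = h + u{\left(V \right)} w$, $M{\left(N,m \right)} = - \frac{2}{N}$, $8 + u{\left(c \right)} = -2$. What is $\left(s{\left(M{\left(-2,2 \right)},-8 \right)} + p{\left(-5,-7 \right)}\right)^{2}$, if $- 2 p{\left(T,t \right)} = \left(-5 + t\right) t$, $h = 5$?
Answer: $1849$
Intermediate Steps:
$u{\left(c \right)} = -10$ ($u{\left(c \right)} = -8 - 2 = -10$)
$p{\left(T,t \right)} = - \frac{t \left(-5 + t\right)}{2}$ ($p{\left(T,t \right)} = - \frac{\left(-5 + t\right) t}{2} = - \frac{t \left(-5 + t\right)}{2}$)
$s{\left(V,w \right)} = 5 - 10 w$
$\left(s{\left(M{\left(-2,2 \right)},-8 \right)} + p{\left(-5,-7 \right)}\right)^{2} = \left(\left(5 - -80\right) + \frac{1}{2} \left(-7\right) \left(5 - -7\right)\right)^{2} = \left(\left(5 + 80\right) + \frac{1}{2} \left(-7\right) \left(5 + 7\right)\right)^{2} = \left(85 + \frac{1}{2} \left(-7\right) 12\right)^{2} = \left(85 - 42\right)^{2} = 43^{2} = 1849$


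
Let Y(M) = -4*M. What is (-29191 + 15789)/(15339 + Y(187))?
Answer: -13402/14591 ≈ -0.91851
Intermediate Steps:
(-29191 + 15789)/(15339 + Y(187)) = (-29191 + 15789)/(15339 - 4*187) = -13402/(15339 - 748) = -13402/14591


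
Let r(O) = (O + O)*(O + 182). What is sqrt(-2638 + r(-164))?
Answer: I*sqrt(8542) ≈ 92.423*I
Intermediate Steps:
r(O) = 2*O*(182 + O) (r(O) = (2*O)*(182 + O) = 2*O*(182 + O))
sqrt(-2638 + r(-164)) = sqrt(-2638 + 2*(-164)*(182 - 164)) = sqrt(-2638 + 2*(-164)*18) = sqrt(-2638 - 5904) = sqrt(-8542) = I*sqrt(8542)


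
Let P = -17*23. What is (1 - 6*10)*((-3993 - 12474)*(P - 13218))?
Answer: -13221864777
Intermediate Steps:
P = -391
(1 - 6*10)*((-3993 - 12474)*(P - 13218)) = (1 - 6*10)*((-3993 - 12474)*(-391 - 13218)) = (1 - 60)*(-16467*(-13609)) = -59*224099403 = -13221864777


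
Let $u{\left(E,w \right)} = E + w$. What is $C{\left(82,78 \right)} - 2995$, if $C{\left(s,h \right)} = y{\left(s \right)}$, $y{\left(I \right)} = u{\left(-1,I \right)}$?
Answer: $-2914$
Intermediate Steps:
$y{\left(I \right)} = -1 + I$
$C{\left(s,h \right)} = -1 + s$
$C{\left(82,78 \right)} - 2995 = \left(-1 + 82\right) - 2995 = 81 - 2995 = -2914$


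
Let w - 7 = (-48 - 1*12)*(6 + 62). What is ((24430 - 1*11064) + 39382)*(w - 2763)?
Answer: -360585328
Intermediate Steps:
w = -4073 (w = 7 + (-48 - 1*12)*(6 + 62) = 7 + (-48 - 12)*68 = 7 - 60*68 = 7 - 4080 = -4073)
((24430 - 1*11064) + 39382)*(w - 2763) = ((24430 - 1*11064) + 39382)*(-4073 - 2763) = ((24430 - 11064) + 39382)*(-6836) = (13366 + 39382)*(-6836) = 52748*(-6836) = -360585328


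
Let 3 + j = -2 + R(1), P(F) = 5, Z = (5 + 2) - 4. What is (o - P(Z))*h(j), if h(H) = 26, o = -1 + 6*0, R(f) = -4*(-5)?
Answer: -156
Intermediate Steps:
R(f) = 20
Z = 3 (Z = 7 - 4 = 3)
o = -1 (o = -1 + 0 = -1)
j = 15 (j = -3 + (-2 + 20) = -3 + 18 = 15)
(o - P(Z))*h(j) = (-1 - 1*5)*26 = (-1 - 5)*26 = -6*26 = -156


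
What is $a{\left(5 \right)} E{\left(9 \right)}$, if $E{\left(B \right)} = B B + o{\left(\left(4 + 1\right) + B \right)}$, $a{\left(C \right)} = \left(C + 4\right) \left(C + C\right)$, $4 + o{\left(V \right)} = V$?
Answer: $8190$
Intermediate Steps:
$o{\left(V \right)} = -4 + V$
$a{\left(C \right)} = 2 C \left(4 + C\right)$ ($a{\left(C \right)} = \left(4 + C\right) 2 C = 2 C \left(4 + C\right)$)
$E{\left(B \right)} = 1 + B + B^{2}$ ($E{\left(B \right)} = B B + \left(-4 + \left(\left(4 + 1\right) + B\right)\right) = B^{2} + \left(-4 + \left(5 + B\right)\right) = B^{2} + \left(1 + B\right) = 1 + B + B^{2}$)
$a{\left(5 \right)} E{\left(9 \right)} = 2 \cdot 5 \left(4 + 5\right) \left(1 + 9 + 9^{2}\right) = 2 \cdot 5 \cdot 9 \left(1 + 9 + 81\right) = 90 \cdot 91 = 8190$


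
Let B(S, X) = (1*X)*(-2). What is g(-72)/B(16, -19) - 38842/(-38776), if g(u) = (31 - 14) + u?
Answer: -164171/368372 ≈ -0.44567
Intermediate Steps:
g(u) = 17 + u
B(S, X) = -2*X (B(S, X) = X*(-2) = -2*X)
g(-72)/B(16, -19) - 38842/(-38776) = (17 - 72)/((-2*(-19))) - 38842/(-38776) = -55/38 - 38842*(-1/38776) = -55*1/38 + 19421/19388 = -55/38 + 19421/19388 = -164171/368372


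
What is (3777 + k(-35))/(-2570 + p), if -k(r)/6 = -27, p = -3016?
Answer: -1313/1862 ≈ -0.70516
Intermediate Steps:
k(r) = 162 (k(r) = -6*(-27) = 162)
(3777 + k(-35))/(-2570 + p) = (3777 + 162)/(-2570 - 3016) = 3939/(-5586) = 3939*(-1/5586) = -1313/1862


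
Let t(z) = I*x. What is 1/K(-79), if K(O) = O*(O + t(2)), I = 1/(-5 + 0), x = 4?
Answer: 5/31521 ≈ 0.00015862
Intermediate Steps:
I = -⅕ (I = 1/(-5) = -⅕ ≈ -0.20000)
t(z) = -⅘ (t(z) = -⅕*4 = -⅘)
K(O) = O*(-⅘ + O) (K(O) = O*(O - ⅘) = O*(-⅘ + O))
1/K(-79) = 1/((⅕)*(-79)*(-4 + 5*(-79))) = 1/((⅕)*(-79)*(-4 - 395)) = 1/((⅕)*(-79)*(-399)) = 1/(31521/5) = 5/31521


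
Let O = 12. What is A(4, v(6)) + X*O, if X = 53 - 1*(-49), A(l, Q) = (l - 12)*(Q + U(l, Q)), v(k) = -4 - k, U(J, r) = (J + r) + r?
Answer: 1432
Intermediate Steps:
U(J, r) = J + 2*r
A(l, Q) = (-12 + l)*(l + 3*Q) (A(l, Q) = (l - 12)*(Q + (l + 2*Q)) = (-12 + l)*(l + 3*Q))
X = 102 (X = 53 + 49 = 102)
A(4, v(6)) + X*O = (4² - 36*(-4 - 1*6) - 12*4 + 3*(-4 - 1*6)*4) + 102*12 = (16 - 36*(-4 - 6) - 48 + 3*(-4 - 6)*4) + 1224 = (16 - 36*(-10) - 48 + 3*(-10)*4) + 1224 = (16 + 360 - 48 - 120) + 1224 = 208 + 1224 = 1432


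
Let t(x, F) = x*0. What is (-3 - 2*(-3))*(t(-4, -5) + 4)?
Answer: 12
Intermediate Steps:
t(x, F) = 0
(-3 - 2*(-3))*(t(-4, -5) + 4) = (-3 - 2*(-3))*(0 + 4) = (-3 + 6)*4 = 3*4 = 12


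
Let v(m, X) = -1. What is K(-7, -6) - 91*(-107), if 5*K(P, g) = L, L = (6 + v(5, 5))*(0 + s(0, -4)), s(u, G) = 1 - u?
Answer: 9738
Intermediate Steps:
L = 5 (L = (6 - 1)*(0 + (1 - 1*0)) = 5*(0 + (1 + 0)) = 5*(0 + 1) = 5*1 = 5)
K(P, g) = 1 (K(P, g) = (⅕)*5 = 1)
K(-7, -6) - 91*(-107) = 1 - 91*(-107) = 1 + 9737 = 9738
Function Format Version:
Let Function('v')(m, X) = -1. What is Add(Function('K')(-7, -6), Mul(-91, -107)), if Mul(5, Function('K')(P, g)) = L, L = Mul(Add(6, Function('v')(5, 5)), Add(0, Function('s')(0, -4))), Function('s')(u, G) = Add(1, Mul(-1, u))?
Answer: 9738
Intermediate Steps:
L = 5 (L = Mul(Add(6, -1), Add(0, Add(1, Mul(-1, 0)))) = Mul(5, Add(0, Add(1, 0))) = Mul(5, Add(0, 1)) = Mul(5, 1) = 5)
Function('K')(P, g) = 1 (Function('K')(P, g) = Mul(Rational(1, 5), 5) = 1)
Add(Function('K')(-7, -6), Mul(-91, -107)) = Add(1, Mul(-91, -107)) = Add(1, 9737) = 9738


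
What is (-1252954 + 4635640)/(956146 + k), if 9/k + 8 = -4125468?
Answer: 13955189908536/3944557375487 ≈ 3.5378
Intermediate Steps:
k = -9/4125476 (k = 9/(-8 - 4125468) = 9/(-4125476) = 9*(-1/4125476) = -9/4125476 ≈ -2.1816e-6)
(-1252954 + 4635640)/(956146 + k) = (-1252954 + 4635640)/(956146 - 9/4125476) = 3382686/(3944557375487/4125476) = 3382686*(4125476/3944557375487) = 13955189908536/3944557375487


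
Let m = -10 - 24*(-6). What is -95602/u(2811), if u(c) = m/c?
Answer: -134368611/67 ≈ -2.0055e+6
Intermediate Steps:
m = 134 (m = -10 + 144 = 134)
u(c) = 134/c
-95602/u(2811) = -95602/(134/2811) = -95602/(134*(1/2811)) = -95602/134/2811 = -95602*2811/134 = -134368611/67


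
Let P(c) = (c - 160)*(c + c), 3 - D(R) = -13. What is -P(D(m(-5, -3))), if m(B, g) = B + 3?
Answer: 4608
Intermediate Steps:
m(B, g) = 3 + B
D(R) = 16 (D(R) = 3 - 1*(-13) = 3 + 13 = 16)
P(c) = 2*c*(-160 + c) (P(c) = (-160 + c)*(2*c) = 2*c*(-160 + c))
-P(D(m(-5, -3))) = -2*16*(-160 + 16) = -2*16*(-144) = -1*(-4608) = 4608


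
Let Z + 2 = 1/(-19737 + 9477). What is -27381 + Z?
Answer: -280949581/10260 ≈ -27383.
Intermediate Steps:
Z = -20521/10260 (Z = -2 + 1/(-19737 + 9477) = -2 + 1/(-10260) = -2 - 1/10260 = -20521/10260 ≈ -2.0001)
-27381 + Z = -27381 - 20521/10260 = -280949581/10260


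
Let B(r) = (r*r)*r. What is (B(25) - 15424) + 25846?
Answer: 26047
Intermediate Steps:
B(r) = r³ (B(r) = r²*r = r³)
(B(25) - 15424) + 25846 = (25³ - 15424) + 25846 = (15625 - 15424) + 25846 = 201 + 25846 = 26047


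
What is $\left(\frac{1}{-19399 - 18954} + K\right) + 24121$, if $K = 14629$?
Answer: $\frac{1486178749}{38353} \approx 38750.0$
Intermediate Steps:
$\left(\frac{1}{-19399 - 18954} + K\right) + 24121 = \left(\frac{1}{-19399 - 18954} + 14629\right) + 24121 = \left(\frac{1}{-38353} + 14629\right) + 24121 = \left(- \frac{1}{38353} + 14629\right) + 24121 = \frac{561066036}{38353} + 24121 = \frac{1486178749}{38353}$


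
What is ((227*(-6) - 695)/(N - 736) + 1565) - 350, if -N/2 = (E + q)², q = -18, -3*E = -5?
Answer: 13901103/11426 ≈ 1216.6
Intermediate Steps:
E = 5/3 (E = -⅓*(-5) = 5/3 ≈ 1.6667)
N = -4802/9 (N = -2*(5/3 - 18)² = -2*(-49/3)² = -2*2401/9 = -4802/9 ≈ -533.56)
((227*(-6) - 695)/(N - 736) + 1565) - 350 = ((227*(-6) - 695)/(-4802/9 - 736) + 1565) - 350 = ((-1362 - 695)/(-11426/9) + 1565) - 350 = (-2057*(-9/11426) + 1565) - 350 = (18513/11426 + 1565) - 350 = 17900203/11426 - 350 = 13901103/11426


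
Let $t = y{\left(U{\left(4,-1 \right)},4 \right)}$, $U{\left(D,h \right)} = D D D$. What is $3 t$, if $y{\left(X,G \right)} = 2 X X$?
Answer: $24576$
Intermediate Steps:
$U{\left(D,h \right)} = D^{3}$ ($U{\left(D,h \right)} = D^{2} D = D^{3}$)
$y{\left(X,G \right)} = 2 X^{2}$
$t = 8192$ ($t = 2 \left(4^{3}\right)^{2} = 2 \cdot 64^{2} = 2 \cdot 4096 = 8192$)
$3 t = 3 \cdot 8192 = 24576$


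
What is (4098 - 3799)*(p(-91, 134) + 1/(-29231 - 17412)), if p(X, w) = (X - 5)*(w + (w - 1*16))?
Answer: -337387849643/46643 ≈ -7.2334e+6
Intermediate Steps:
p(X, w) = (-16 + 2*w)*(-5 + X) (p(X, w) = (-5 + X)*(w + (w - 16)) = (-5 + X)*(w + (-16 + w)) = (-5 + X)*(-16 + 2*w) = (-16 + 2*w)*(-5 + X))
(4098 - 3799)*(p(-91, 134) + 1/(-29231 - 17412)) = (4098 - 3799)*((80 - 16*(-91) - 10*134 + 2*(-91)*134) + 1/(-29231 - 17412)) = 299*((80 + 1456 - 1340 - 24388) + 1/(-46643)) = 299*(-24192 - 1/46643) = 299*(-1128387457/46643) = -337387849643/46643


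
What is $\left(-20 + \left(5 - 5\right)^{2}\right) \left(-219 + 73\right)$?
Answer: $2920$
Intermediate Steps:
$\left(-20 + \left(5 - 5\right)^{2}\right) \left(-219 + 73\right) = \left(-20 + 0^{2}\right) \left(-146\right) = \left(-20 + 0\right) \left(-146\right) = \left(-20\right) \left(-146\right) = 2920$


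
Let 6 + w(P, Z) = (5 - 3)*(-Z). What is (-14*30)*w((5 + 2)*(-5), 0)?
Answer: 2520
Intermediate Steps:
w(P, Z) = -6 - 2*Z (w(P, Z) = -6 + (5 - 3)*(-Z) = -6 + 2*(-Z) = -6 - 2*Z)
(-14*30)*w((5 + 2)*(-5), 0) = (-14*30)*(-6 - 2*0) = -420*(-6 + 0) = -420*(-6) = 2520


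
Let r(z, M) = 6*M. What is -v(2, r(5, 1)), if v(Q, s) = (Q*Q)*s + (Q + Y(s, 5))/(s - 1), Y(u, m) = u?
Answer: -128/5 ≈ -25.600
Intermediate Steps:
v(Q, s) = s*Q**2 + (Q + s)/(-1 + s) (v(Q, s) = (Q*Q)*s + (Q + s)/(s - 1) = Q**2*s + (Q + s)/(-1 + s) = s*Q**2 + (Q + s)/(-1 + s))
-v(2, r(5, 1)) = -(2 + 6*1 + 2**2*(6*1)**2 - 1*6*1*2**2)/(-1 + 6*1) = -(2 + 6 + 4*6**2 - 1*6*4)/(-1 + 6) = -(2 + 6 + 4*36 - 24)/5 = -(2 + 6 + 144 - 24)/5 = -128/5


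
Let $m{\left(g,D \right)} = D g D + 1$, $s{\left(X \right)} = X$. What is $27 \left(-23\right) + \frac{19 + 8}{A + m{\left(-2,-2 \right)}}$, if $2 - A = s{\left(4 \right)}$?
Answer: $-624$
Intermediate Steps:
$A = -2$ ($A = 2 - 4 = -2$)
$m{\left(g,D \right)} = 1 + g D^{2}$ ($m{\left(g,D \right)} = g D^{2} + 1 = 1 + g D^{2}$)
$27 \left(-23\right) + \frac{19 + 8}{A + m{\left(-2,-2 \right)}} = 27 \left(-23\right) + \frac{19 + 8}{-2 + \left(1 - 2 \left(-2\right)^{2}\right)} = -621 + \frac{27}{-2 + \left(1 - 8\right)} = -621 + \frac{27}{-2 - 7} = -621 + \frac{27}{-9} = -621 + 27 \left(- \frac{1}{9}\right) = -621 - 3 = -624$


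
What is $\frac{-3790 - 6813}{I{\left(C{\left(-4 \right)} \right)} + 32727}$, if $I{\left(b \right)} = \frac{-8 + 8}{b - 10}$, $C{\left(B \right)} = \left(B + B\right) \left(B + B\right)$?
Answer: $- \frac{10603}{32727} \approx -0.32398$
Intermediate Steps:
$C{\left(B \right)} = 4 B^{2}$ ($C{\left(B \right)} = 2 B 2 B = 4 B^{2}$)
$I{\left(b \right)} = 0$ ($I{\left(b \right)} = \frac{0}{-10 + b} = 0$)
$\frac{-3790 - 6813}{I{\left(C{\left(-4 \right)} \right)} + 32727} = \frac{-3790 - 6813}{0 + 32727} = - \frac{10603}{32727}$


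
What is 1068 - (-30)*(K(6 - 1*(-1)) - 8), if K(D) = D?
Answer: 1038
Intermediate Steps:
1068 - (-30)*(K(6 - 1*(-1)) - 8) = 1068 - (-30)*((6 - 1*(-1)) - 8) = 1068 - (-30)*((6 + 1) - 8) = 1068 - (-30)*(7 - 8) = 1068 - (-30)*(-1) = 1068 - 1*30 = 1068 - 30 = 1038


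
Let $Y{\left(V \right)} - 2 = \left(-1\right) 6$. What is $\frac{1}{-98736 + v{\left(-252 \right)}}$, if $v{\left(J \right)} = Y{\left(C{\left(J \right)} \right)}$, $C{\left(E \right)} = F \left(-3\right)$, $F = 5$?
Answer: $- \frac{1}{98740} \approx -1.0128 \cdot 10^{-5}$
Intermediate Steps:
$C{\left(E \right)} = -15$ ($C{\left(E \right)} = 5 \left(-3\right) = -15$)
$Y{\left(V \right)} = -4$ ($Y{\left(V \right)} = 2 - 6 = -4$)
$v{\left(J \right)} = -4$
$\frac{1}{-98736 + v{\left(-252 \right)}} = \frac{1}{-98736 - 4} = \frac{1}{-98740} = - \frac{1}{98740}$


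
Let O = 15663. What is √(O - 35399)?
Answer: 2*I*√4934 ≈ 140.48*I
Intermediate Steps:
√(O - 35399) = √(15663 - 35399) = √(-19736) = 2*I*√4934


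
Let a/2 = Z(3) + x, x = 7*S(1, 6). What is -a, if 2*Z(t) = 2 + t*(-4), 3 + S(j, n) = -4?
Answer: 108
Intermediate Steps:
S(j, n) = -7 (S(j, n) = -3 - 4 = -7)
Z(t) = 1 - 2*t (Z(t) = (2 + t*(-4))/2 = (2 - 4*t)/2 = 1 - 2*t)
x = -49 (x = 7*(-7) = -49)
a = -108 (a = 2*((1 - 2*3) - 49) = 2*((1 - 6) - 49) = 2*(-5 - 49) = 2*(-54) = -108)
-a = -1*(-108) = 108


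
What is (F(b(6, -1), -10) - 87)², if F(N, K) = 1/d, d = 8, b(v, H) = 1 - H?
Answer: 483025/64 ≈ 7547.3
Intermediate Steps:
F(N, K) = ⅛ (F(N, K) = 1/8 = ⅛)
(F(b(6, -1), -10) - 87)² = (⅛ - 87)² = (-695/8)² = 483025/64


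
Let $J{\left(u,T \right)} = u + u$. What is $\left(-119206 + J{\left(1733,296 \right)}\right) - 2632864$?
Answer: $-2748604$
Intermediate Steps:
$J{\left(u,T \right)} = 2 u$
$\left(-119206 + J{\left(1733,296 \right)}\right) - 2632864 = \left(-119206 + 2 \cdot 1733\right) - 2632864 = \left(-119206 + 3466\right) - 2632864 = -115740 - 2632864 = -2748604$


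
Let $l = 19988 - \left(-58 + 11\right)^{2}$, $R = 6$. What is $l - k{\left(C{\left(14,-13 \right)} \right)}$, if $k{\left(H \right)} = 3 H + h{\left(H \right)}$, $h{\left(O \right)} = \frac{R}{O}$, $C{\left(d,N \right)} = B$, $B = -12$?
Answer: $\frac{35631}{2} \approx 17816.0$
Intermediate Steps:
$C{\left(d,N \right)} = -12$
$l = 17779$ ($l = 19988 - \left(-47\right)^{2} = 19988 - 2209 = 17779$)
$h{\left(O \right)} = \frac{6}{O}$
$k{\left(H \right)} = 3 H + \frac{6}{H}$
$l - k{\left(C{\left(14,-13 \right)} \right)} = 17779 - \left(3 \left(-12\right) + \frac{6}{-12}\right) = 17779 - \left(-36 + 6 \left(- \frac{1}{12}\right)\right) = 17779 - \left(-36 - \frac{1}{2}\right) = 17779 - - \frac{73}{2} = 17779 + \frac{73}{2} = \frac{35631}{2}$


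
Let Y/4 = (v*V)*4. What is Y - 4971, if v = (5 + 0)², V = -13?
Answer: -10171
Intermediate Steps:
v = 25 (v = 5² = 25)
Y = -5200 (Y = 4*((25*(-13))*4) = 4*(-325*4) = 4*(-1300) = -5200)
Y - 4971 = -5200 - 4971 = -10171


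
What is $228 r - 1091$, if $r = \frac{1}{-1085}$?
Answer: $- \frac{1183963}{1085} \approx -1091.2$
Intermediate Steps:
$r = - \frac{1}{1085} \approx -0.00092166$
$228 r - 1091 = 228 \left(- \frac{1}{1085}\right) - 1091 = - \frac{228}{1085} - 1091 = - \frac{1183963}{1085}$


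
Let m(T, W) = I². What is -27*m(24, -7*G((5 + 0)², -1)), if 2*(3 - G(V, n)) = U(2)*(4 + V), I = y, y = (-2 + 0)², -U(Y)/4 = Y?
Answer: -432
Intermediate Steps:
U(Y) = -4*Y
y = 4 (y = (-2)² = 4)
I = 4
G(V, n) = 19 + 4*V (G(V, n) = 3 - (-4*2)*(4 + V)/2 = 3 - (-4)*(4 + V) = 3 - (-32 - 8*V)/2 = 3 + (16 + 4*V) = 19 + 4*V)
m(T, W) = 16 (m(T, W) = 4² = 16)
-27*m(24, -7*G((5 + 0)², -1)) = -27*16 = -432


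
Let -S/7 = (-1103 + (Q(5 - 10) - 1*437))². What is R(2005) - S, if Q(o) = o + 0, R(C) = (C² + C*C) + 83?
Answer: 24749308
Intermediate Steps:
R(C) = 83 + 2*C² (R(C) = (C² + C²) + 83 = 2*C² + 83 = 83 + 2*C²)
Q(o) = o
S = -16709175 (S = -7*(-1103 + ((5 - 10) - 1*437))² = -7*(-1103 + (-5 - 437))² = -7*(-1103 - 442)² = -7*(-1545)² = -7*2387025 = -16709175)
R(2005) - S = (83 + 2*2005²) - 1*(-16709175) = (83 + 2*4020025) + 16709175 = (83 + 8040050) + 16709175 = 8040133 + 16709175 = 24749308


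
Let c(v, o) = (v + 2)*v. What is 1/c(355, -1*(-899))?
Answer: 1/126735 ≈ 7.8905e-6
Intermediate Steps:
c(v, o) = v*(2 + v) (c(v, o) = (2 + v)*v = v*(2 + v))
1/c(355, -1*(-899)) = 1/(355*(2 + 355)) = 1/(355*357) = 1/126735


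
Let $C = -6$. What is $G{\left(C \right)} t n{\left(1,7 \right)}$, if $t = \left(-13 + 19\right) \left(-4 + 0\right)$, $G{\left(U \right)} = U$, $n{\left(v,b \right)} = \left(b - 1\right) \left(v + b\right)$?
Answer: $6912$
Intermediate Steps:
$n{\left(v,b \right)} = \left(-1 + b\right) \left(b + v\right)$
$t = -24$ ($t = 6 \left(-4\right) = -24$)
$G{\left(C \right)} t n{\left(1,7 \right)} = \left(-6\right) \left(-24\right) \left(7^{2} - 7 - 1 + 7 \cdot 1\right) = 144 \left(49 - 7 - 1 + 7\right) = 144 \cdot 48 = 6912$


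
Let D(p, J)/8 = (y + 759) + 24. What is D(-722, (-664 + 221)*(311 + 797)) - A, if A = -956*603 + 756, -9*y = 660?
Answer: 1744168/3 ≈ 5.8139e+5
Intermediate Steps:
y = -220/3 (y = -1/9*660 = -220/3 ≈ -73.333)
D(p, J) = 17032/3 (D(p, J) = 8*((-220/3 + 759) + 24) = 8*(2057/3 + 24) = 8*(2129/3) = 17032/3)
A = -575712 (A = -576468 + 756 = -575712)
D(-722, (-664 + 221)*(311 + 797)) - A = 17032/3 - 1*(-575712) = 17032/3 + 575712 = 1744168/3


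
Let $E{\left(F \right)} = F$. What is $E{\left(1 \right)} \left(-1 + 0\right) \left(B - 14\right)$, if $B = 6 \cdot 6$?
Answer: $-22$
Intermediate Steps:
$B = 36$
$E{\left(1 \right)} \left(-1 + 0\right) \left(B - 14\right) = 1 \left(-1 + 0\right) \left(36 - 14\right) = 1 \left(-1\right) 22 = \left(-1\right) 22 = -22$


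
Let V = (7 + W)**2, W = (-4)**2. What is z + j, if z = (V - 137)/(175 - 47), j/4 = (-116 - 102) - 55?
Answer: -17423/16 ≈ -1088.9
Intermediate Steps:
W = 16
V = 529 (V = (7 + 16)**2 = 23**2 = 529)
j = -1092 (j = 4*((-116 - 102) - 55) = 4*(-218 - 55) = 4*(-273) = -1092)
z = 49/16 (z = (529 - 137)/(175 - 47) = 392/128 = 392*(1/128) = 49/16 ≈ 3.0625)
z + j = 49/16 - 1092 = -17423/16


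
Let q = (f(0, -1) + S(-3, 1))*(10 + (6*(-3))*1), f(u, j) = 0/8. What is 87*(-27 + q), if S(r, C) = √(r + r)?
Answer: -2349 - 696*I*√6 ≈ -2349.0 - 1704.8*I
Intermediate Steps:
f(u, j) = 0 (f(u, j) = 0*(⅛) = 0)
S(r, C) = √2*√r (S(r, C) = √(2*r) = √2*√r)
q = -8*I*√6 (q = (0 + √2*√(-3))*(10 + (6*(-3))*1) = (0 + √2*(I*√3))*(10 - 18*1) = (0 + I*√6)*(10 - 18) = (I*√6)*(-8) = -8*I*√6 ≈ -19.596*I)
87*(-27 + q) = 87*(-27 - 8*I*√6) = -2349 - 696*I*√6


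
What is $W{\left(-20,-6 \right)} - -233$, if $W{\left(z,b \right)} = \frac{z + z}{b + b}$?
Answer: $\frac{709}{3} \approx 236.33$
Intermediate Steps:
$W{\left(z,b \right)} = \frac{z}{b}$ ($W{\left(z,b \right)} = \frac{2 z}{2 b} = \frac{1}{2 b} 2 z = \frac{z}{b}$)
$W{\left(-20,-6 \right)} - -233 = - \frac{20}{-6} - -233 = \left(-20\right) \left(- \frac{1}{6}\right) + 233 = \frac{10}{3} + 233 = \frac{709}{3}$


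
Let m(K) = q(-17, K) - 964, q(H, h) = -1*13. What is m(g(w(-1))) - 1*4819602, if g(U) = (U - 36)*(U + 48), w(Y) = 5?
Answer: -4820579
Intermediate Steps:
q(H, h) = -13
g(U) = (-36 + U)*(48 + U)
m(K) = -977 (m(K) = -13 - 964 = -977)
m(g(w(-1))) - 1*4819602 = -977 - 1*4819602 = -977 - 4819602 = -4820579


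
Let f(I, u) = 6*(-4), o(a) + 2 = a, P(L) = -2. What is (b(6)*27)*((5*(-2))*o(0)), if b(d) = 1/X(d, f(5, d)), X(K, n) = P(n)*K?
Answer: -45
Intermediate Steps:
o(a) = -2 + a
f(I, u) = -24
X(K, n) = -2*K
b(d) = -1/(2*d) (b(d) = 1/(-2*d) = -1/(2*d))
(b(6)*27)*((5*(-2))*o(0)) = (-½/6*27)*((5*(-2))*(-2 + 0)) = (-½*⅙*27)*(-10*(-2)) = -1/12*27*20 = -9/4*20 = -45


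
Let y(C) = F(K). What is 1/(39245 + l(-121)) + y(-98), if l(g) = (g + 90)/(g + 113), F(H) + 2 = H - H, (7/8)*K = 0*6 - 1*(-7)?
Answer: -627974/313991 ≈ -2.0000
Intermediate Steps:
K = 8 (K = 8*(0*6 - 1*(-7))/7 = 8*(0 + 7)/7 = (8/7)*7 = 8)
F(H) = -2 (F(H) = -2 + (H - H) = -2 + 0 = -2)
l(g) = (90 + g)/(113 + g)
y(C) = -2
1/(39245 + l(-121)) + y(-98) = 1/(39245 + (90 - 121)/(113 - 121)) - 2 = 1/(39245 - 31/(-8)) - 2 = 1/(39245 - ⅛*(-31)) - 2 = 1/(39245 + 31/8) - 2 = 1/(313991/8) - 2 = 8/313991 - 2 = -627974/313991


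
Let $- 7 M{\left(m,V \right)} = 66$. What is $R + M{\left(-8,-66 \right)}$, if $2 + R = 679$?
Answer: $\frac{4673}{7} \approx 667.57$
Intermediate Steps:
$R = 677$ ($R = -2 + 679 = 677$)
$M{\left(m,V \right)} = - \frac{66}{7}$ ($M{\left(m,V \right)} = \left(- \frac{1}{7}\right) 66 = - \frac{66}{7}$)
$R + M{\left(-8,-66 \right)} = 677 - \frac{66}{7} = \frac{4673}{7}$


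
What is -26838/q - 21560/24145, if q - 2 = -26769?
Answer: 18158/165503 ≈ 0.10971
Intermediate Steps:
q = -26767 (q = 2 - 26769 = -26767)
-26838/q - 21560/24145 = -26838/(-26767) - 21560/24145 = -26838*(-1/26767) - 21560*1/24145 = 378/377 - 392/439 = 18158/165503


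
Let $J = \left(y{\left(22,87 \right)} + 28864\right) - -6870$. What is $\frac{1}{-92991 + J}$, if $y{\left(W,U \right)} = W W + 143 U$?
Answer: $- \frac{1}{44332} \approx -2.2557 \cdot 10^{-5}$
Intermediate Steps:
$y{\left(W,U \right)} = W^{2} + 143 U$
$J = 48659$ ($J = \left(\left(22^{2} + 143 \cdot 87\right) + 28864\right) - -6870 = \left(\left(484 + 12441\right) + 28864\right) + \left(-6830 + 13700\right) = \left(12925 + 28864\right) + 6870 = 41789 + 6870 = 48659$)
$\frac{1}{-92991 + J} = \frac{1}{-92991 + 48659} = \frac{1}{-44332} = - \frac{1}{44332}$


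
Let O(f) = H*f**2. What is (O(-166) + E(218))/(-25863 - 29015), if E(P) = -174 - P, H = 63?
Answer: -867818/27439 ≈ -31.627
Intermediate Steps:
O(f) = 63*f**2
(O(-166) + E(218))/(-25863 - 29015) = (63*(-166)**2 + (-174 - 1*218))/(-25863 - 29015) = (63*27556 + (-174 - 218))/(-54878) = (1736028 - 392)*(-1/54878) = 1735636*(-1/54878) = -867818/27439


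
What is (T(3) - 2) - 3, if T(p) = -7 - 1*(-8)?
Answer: -4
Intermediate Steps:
T(p) = 1 (T(p) = -7 + 8 = 1)
(T(3) - 2) - 3 = (1 - 2) - 3 = -1 - 3 = -4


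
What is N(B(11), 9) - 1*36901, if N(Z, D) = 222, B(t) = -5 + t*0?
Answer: -36679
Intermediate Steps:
B(t) = -5 (B(t) = -5 + 0 = -5)
N(B(11), 9) - 1*36901 = 222 - 1*36901 = 222 - 36901 = -36679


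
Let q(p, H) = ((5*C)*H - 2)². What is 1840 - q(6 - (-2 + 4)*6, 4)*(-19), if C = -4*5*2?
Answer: 12222716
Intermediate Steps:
C = -40 (C = -20*2 = -40)
q(p, H) = (-2 - 200*H)² (q(p, H) = ((5*(-40))*H - 2)² = (-200*H - 2)² = (-2 - 200*H)²)
1840 - q(6 - (-2 + 4)*6, 4)*(-19) = 1840 - 4*(1 + 100*4)²*(-19) = 1840 - 4*(1 + 400)²*(-19) = 1840 - 4*401²*(-19) = 1840 - 4*160801*(-19) = 1840 - 643204*(-19) = 1840 - 1*(-12220876) = 1840 + 12220876 = 12222716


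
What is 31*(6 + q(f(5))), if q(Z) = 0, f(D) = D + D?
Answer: 186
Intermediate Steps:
f(D) = 2*D
31*(6 + q(f(5))) = 31*(6 + 0) = 31*6 = 186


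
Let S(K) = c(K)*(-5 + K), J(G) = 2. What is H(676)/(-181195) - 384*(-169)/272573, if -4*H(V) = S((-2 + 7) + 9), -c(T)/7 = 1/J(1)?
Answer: 13436210523/56444416840 ≈ 0.23804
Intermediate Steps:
c(T) = -7/2
S(K) = 35/2 - 7*K/2 (S(K) = -7*(-5 + K)/2 = 35/2 - 7*K/2)
H(V) = 63/8 (H(V) = -(35/2 - 7*((-2 + 7) + 9)/2)/4 = -(35/2 - 7*(5 + 9)/2)/4 = -(35/2 - 7/2*14)/4 = -(35/2 - 49)/4 = -¼*(-63/2) = 63/8)
H(676)/(-181195) - 384*(-169)/272573 = (63/8)/(-181195) - 384*(-169)/272573 = (63/8)*(-1/181195) + 64896*(1/272573) = -9/207080 + 64896/272573 = 13436210523/56444416840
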